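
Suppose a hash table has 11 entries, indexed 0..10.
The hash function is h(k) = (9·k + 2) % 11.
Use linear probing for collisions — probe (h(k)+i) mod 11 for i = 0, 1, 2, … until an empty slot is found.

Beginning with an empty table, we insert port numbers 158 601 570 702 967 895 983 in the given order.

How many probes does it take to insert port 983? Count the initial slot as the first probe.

Insert 158: h=5, slot 5 empty => index 5.
Insert 601: h=10, slot 10 empty => index 10.
Insert 570: h=6, slot 6 empty => index 6.
Insert 702: h=6, slot 6 occupied => index 7.
Insert 967: h=4, slot 4 empty => index 4.
Insert 895: h=5, slots 5,6,7 occupied => index 8.
Insert 983: h=5, slots 5,6,7,8 occupied => index 9.
Table: [., ., ., ., 967, 158, 570, 702, 895, 983, 601]

5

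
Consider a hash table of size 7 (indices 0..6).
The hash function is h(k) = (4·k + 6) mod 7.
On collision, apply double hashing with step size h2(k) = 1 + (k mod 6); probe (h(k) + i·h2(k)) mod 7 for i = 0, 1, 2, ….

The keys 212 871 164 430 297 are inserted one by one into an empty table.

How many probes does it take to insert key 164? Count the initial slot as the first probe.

3

Insert 212: h=0, slot 0 empty → index 0.
Insert 871: h=4, slot 4 empty → index 4.
Insert 164: h=4, h2=3, slots 4,0 occupied → index 3.
Insert 430: h=4, h2=5, slot 4 occupied → index 2.
Insert 297: h=4, h2=4, slot 4 occupied → index 1.
Table: [212, 297, 430, 164, 871, ∅, ∅]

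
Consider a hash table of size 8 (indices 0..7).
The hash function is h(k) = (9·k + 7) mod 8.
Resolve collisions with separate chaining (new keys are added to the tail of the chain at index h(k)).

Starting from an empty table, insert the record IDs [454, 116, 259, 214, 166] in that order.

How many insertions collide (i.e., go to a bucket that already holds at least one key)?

2

454 -> bucket 5
116 -> bucket 3
259 -> bucket 2
214 -> bucket 5 (collision)
166 -> bucket 5 (collision)
Final buckets:
0: —
1: —
2: 259
3: 116
4: —
5: 454 -> 214 -> 166
6: —
7: —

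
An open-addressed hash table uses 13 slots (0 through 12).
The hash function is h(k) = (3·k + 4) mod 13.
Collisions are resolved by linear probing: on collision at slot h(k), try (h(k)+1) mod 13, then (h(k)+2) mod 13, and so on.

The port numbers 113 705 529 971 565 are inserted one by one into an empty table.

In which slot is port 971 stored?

Insert 113: h=5, slot 5 empty → index 5.
Insert 705: h=0, slot 0 empty → index 0.
Insert 529: h=5, slot 5 occupied → index 6.
Insert 971: h=5, slots 5,6 occupied → index 7.
Insert 565: h=9, slot 9 empty → index 9.
Table: [705, ∅, ∅, ∅, ∅, 113, 529, 971, ∅, 565, ∅, ∅, ∅]

7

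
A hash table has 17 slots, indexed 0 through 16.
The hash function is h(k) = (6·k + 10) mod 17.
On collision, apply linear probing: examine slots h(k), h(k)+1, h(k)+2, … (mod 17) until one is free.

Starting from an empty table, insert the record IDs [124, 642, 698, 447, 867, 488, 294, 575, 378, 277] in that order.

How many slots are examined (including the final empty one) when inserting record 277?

124 hashes to 6; slot 6 is free -> place at 6.
642 hashes to 3; slot 3 is free -> place at 3.
698 hashes to 16; slot 16 is free -> place at 16.
447 hashes to 6; 6 taken -> place at 7.
867 hashes to 10; slot 10 is free -> place at 10.
488 hashes to 14; slot 14 is free -> place at 14.
294 hashes to 6; 6,7 taken -> place at 8.
575 hashes to 9; slot 9 is free -> place at 9.
378 hashes to 0; slot 0 is free -> place at 0.
277 hashes to 6; 6,7,8,9,10 taken -> place at 11.
Table: [378, -, -, 642, -, -, 124, 447, 294, 575, 867, 277, -, -, 488, -, 698]

6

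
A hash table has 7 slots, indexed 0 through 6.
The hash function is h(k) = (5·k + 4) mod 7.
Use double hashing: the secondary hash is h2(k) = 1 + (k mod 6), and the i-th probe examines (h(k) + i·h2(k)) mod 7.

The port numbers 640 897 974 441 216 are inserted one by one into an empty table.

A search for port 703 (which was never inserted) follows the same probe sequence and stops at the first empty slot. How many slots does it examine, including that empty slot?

640 hashes to 5; slot 5 is free => place at 5.
897 hashes to 2; slot 2 is free => place at 2.
974 hashes to 2, h2=3; 2,5 taken => place at 1.
441 hashes to 4; slot 4 is free => place at 4.
216 hashes to 6; slot 6 is free => place at 6.
Table: [_, 974, 897, _, 441, 640, 216]
Lookup 703: h=5, h2=2, probe 5,0 → slot 0 empty, not found.

2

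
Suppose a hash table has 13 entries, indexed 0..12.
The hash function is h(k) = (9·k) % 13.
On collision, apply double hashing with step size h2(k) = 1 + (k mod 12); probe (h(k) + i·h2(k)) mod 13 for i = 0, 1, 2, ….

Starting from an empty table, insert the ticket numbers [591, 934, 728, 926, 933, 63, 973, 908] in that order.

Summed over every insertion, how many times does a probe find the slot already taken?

4

Insert 591: h=2, slot 2 empty => index 2.
Insert 934: h=8, slot 8 empty => index 8.
Insert 728: h=0, slot 0 empty => index 0.
Insert 926: h=1, slot 1 empty => index 1.
Insert 933: h=12, slot 12 empty => index 12.
Insert 63: h=8, h2=4, slots 8,12 occupied => index 3.
Insert 973: h=8, h2=2, slot 8 occupied => index 10.
Insert 908: h=8, h2=9, slot 8 occupied => index 4.
Table: [728, 926, 591, 63, 908, ., ., ., 934, ., 973, ., 933]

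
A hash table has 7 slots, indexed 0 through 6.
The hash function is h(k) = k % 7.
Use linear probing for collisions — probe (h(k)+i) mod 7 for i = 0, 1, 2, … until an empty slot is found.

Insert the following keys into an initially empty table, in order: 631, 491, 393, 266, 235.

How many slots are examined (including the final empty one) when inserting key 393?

631 hashes to 1; slot 1 is free -> place at 1.
491 hashes to 1; 1 taken -> place at 2.
393 hashes to 1; 1,2 taken -> place at 3.
266 hashes to 0; slot 0 is free -> place at 0.
235 hashes to 4; slot 4 is free -> place at 4.
Table: [266, 631, 491, 393, 235, -, -]

3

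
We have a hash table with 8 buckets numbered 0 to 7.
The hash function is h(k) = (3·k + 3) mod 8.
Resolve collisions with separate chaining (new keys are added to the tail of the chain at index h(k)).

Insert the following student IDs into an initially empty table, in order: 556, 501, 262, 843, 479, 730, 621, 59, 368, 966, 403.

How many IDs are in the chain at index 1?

1

556 → bucket 7
501 → bucket 2
262 → bucket 5
843 → bucket 4
479 → bucket 0
730 → bucket 1
621 → bucket 2 (collision)
59 → bucket 4 (collision)
368 → bucket 3
966 → bucket 5 (collision)
403 → bucket 4 (collision)
Final buckets:
0: 479
1: 730
2: 501 -> 621
3: 368
4: 843 -> 59 -> 403
5: 262 -> 966
6: -
7: 556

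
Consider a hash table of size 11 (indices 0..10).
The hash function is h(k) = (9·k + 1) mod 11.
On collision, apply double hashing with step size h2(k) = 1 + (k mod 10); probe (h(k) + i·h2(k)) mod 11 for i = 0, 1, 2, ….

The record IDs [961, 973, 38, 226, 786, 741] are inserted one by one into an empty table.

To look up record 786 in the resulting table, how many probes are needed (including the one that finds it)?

961 hashes to 4; slot 4 is free => place at 4.
973 hashes to 2; slot 2 is free => place at 2.
38 hashes to 2, h2=9; 2 taken => place at 0.
226 hashes to 0, h2=7; 0 taken => place at 7.
786 hashes to 2, h2=7; 2 taken => place at 9.
741 hashes to 4, h2=2; 4 taken => place at 6.
Table: [38, ., 973, ., 961, ., 741, 226, ., 786, .]
Lookup 786: h=2, h2=7, probe 2,9 → found at 9.

2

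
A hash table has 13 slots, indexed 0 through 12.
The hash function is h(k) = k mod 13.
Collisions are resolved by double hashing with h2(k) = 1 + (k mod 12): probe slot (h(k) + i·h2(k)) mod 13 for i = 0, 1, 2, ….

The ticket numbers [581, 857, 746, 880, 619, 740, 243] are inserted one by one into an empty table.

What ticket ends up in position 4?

740

581: h=9 => slot 9
857: h=12 => slot 12
746: h=5 => slot 5
880: h=9, h2=5, probe 9,1 => slot 1
619: h=8 => slot 8
740: h=12, h2=9, probe 12,8,4 => slot 4
243: h=9, h2=4, probe 9,0 => slot 0
Table: [243, 880, ., ., 740, 746, ., ., 619, 581, ., ., 857]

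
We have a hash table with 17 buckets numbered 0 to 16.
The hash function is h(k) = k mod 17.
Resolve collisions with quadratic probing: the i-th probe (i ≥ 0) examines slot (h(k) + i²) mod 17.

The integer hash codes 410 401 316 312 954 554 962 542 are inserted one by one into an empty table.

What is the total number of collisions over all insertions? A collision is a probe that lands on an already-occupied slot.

8

410: h=2 → slot 2
401: h=10 → slot 10
316: h=10, probe 10,11 → slot 11
312: h=6 → slot 6
954: h=2, probe 2,3 → slot 3
554: h=10, probe 10,11,14 → slot 14
962: h=10, probe 10,11,14,2,9 → slot 9
542: h=15 → slot 15
Table: [-, -, 410, 954, -, -, 312, -, -, 962, 401, 316, -, -, 554, 542, -]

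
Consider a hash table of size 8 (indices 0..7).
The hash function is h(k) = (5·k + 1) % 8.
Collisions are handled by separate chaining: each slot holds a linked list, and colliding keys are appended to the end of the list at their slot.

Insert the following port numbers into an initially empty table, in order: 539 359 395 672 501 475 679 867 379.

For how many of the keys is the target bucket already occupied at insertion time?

539 → bucket 0
359 → bucket 4
395 → bucket 0 (collision)
672 → bucket 1
501 → bucket 2
475 → bucket 0 (collision)
679 → bucket 4 (collision)
867 → bucket 0 (collision)
379 → bucket 0 (collision)
Final buckets:
0: 539 -> 395 -> 475 -> 867 -> 379
1: 672
2: 501
3: -
4: 359 -> 679
5: -
6: -
7: -

5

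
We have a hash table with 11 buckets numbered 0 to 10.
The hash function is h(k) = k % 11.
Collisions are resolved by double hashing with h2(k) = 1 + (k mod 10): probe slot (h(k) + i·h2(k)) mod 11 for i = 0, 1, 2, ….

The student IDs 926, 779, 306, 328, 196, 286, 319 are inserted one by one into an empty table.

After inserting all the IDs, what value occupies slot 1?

196

926: h=2 → slot 2
779: h=9 → slot 9
306: h=9, h2=7, probe 9,5 → slot 5
328: h=9, h2=9, probe 9,7 → slot 7
196: h=9, h2=7, probe 9,5,1 → slot 1
286: h=0 → slot 0
319: h=0, h2=10, probe 0,10 → slot 10
Table: [286, 196, 926, ∅, ∅, 306, ∅, 328, ∅, 779, 319]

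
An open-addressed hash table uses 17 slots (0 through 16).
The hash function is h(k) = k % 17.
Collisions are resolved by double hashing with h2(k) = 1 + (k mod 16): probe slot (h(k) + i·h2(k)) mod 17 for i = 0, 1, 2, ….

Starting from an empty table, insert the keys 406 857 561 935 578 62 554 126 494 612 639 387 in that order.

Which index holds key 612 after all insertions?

13

406: h=15 -> slot 15
857: h=7 -> slot 7
561: h=0 -> slot 0
935: h=0, h2=8, probe 0,8 -> slot 8
578: h=0, h2=3, probe 0,3 -> slot 3
62: h=11 -> slot 11
554: h=10 -> slot 10
126: h=7, h2=15, probe 7,5 -> slot 5
494: h=1 -> slot 1
612: h=0, h2=5, probe 0,5,10,15,3,8,13 -> slot 13
639: h=10, h2=16, probe 10,9 -> slot 9
387: h=13, h2=4, probe 13,0,4 -> slot 4
Table: [561, 494, —, 578, 387, 126, —, 857, 935, 639, 554, 62, —, 612, —, 406, —]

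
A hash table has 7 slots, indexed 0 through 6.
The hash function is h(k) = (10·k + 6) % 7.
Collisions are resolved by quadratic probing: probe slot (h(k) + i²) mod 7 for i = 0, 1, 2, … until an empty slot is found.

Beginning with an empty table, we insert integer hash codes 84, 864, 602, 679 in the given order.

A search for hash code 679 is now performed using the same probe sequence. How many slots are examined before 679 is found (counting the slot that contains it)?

3

84 hashes to 6; slot 6 is free -> place at 6.
864 hashes to 1; slot 1 is free -> place at 1.
602 hashes to 6; 6 taken -> place at 0.
679 hashes to 6; 6,0 taken -> place at 3.
Table: [602, 864, ., 679, ., ., 84]
Lookup 679: h=6, probe 6,0,3 → found at 3.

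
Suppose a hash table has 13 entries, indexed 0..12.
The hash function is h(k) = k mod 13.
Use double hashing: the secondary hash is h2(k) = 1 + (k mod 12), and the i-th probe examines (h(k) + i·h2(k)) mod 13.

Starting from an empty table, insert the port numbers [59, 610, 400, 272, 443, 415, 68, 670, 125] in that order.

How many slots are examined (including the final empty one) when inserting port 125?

4

Insert 59: h=7, slot 7 empty -> index 7.
Insert 610: h=12, slot 12 empty -> index 12.
Insert 400: h=10, slot 10 empty -> index 10.
Insert 272: h=12, h2=9, slot 12 occupied -> index 8.
Insert 443: h=1, slot 1 empty -> index 1.
Insert 415: h=12, h2=8, slots 12,7 occupied -> index 2.
Insert 68: h=3, slot 3 empty -> index 3.
Insert 670: h=7, h2=11, slot 7 occupied -> index 5.
Insert 125: h=8, h2=6, slots 8,1,7 occupied -> index 0.
Table: [125, 443, 415, 68, -, 670, -, 59, 272, -, 400, -, 610]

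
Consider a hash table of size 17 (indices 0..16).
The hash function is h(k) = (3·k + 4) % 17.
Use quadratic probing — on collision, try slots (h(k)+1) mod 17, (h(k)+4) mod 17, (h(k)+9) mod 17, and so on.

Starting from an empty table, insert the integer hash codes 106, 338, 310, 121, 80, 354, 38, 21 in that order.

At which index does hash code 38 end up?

3

Insert 106: h=16, slot 16 empty => index 16.
Insert 338: h=15, slot 15 empty => index 15.
Insert 310: h=16, slot 16 occupied => index 0.
Insert 121: h=10, slot 10 empty => index 10.
Insert 80: h=6, slot 6 empty => index 6.
Insert 354: h=12, slot 12 empty => index 12.
Insert 38: h=16, slots 16,0 occupied => index 3.
Insert 21: h=16, slots 16,0,3 occupied => index 8.
Table: [310, ∅, ∅, 38, ∅, ∅, 80, ∅, 21, ∅, 121, ∅, 354, ∅, ∅, 338, 106]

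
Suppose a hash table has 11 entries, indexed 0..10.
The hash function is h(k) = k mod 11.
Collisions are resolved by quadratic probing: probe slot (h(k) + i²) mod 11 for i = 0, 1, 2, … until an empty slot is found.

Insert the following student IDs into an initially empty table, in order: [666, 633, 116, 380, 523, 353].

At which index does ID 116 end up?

10

Insert 666: h=6, slot 6 empty → index 6.
Insert 633: h=6, slot 6 occupied → index 7.
Insert 116: h=6, slots 6,7 occupied → index 10.
Insert 380: h=6, slots 6,7,10 occupied → index 4.
Insert 523: h=6, slots 6,7,10,4 occupied → index 0.
Insert 353: h=1, slot 1 empty → index 1.
Table: [523, 353, ., ., 380, ., 666, 633, ., ., 116]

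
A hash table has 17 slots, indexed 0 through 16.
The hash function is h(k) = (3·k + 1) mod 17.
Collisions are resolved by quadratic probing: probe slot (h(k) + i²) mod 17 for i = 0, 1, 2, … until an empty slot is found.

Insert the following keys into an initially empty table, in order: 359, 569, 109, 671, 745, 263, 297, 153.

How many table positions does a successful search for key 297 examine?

359 hashes to 7; slot 7 is free → place at 7.
569 hashes to 8; slot 8 is free → place at 8.
109 hashes to 5; slot 5 is free → place at 5.
671 hashes to 8; 8 taken → place at 9.
745 hashes to 9; 9 taken → place at 10.
263 hashes to 8; 8,9 taken → place at 12.
297 hashes to 8; 8,9,12 taken → place at 0.
153 hashes to 1; slot 1 is free → place at 1.
Table: [297, 153, ∅, ∅, ∅, 109, ∅, 359, 569, 671, 745, ∅, 263, ∅, ∅, ∅, ∅]
Lookup 297: h=8, probe 8,9,12,0 → found at 0.

4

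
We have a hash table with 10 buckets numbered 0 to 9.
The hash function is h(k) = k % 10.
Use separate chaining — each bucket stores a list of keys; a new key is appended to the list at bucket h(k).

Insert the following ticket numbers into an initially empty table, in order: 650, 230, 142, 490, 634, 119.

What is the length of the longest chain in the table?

650 → bucket 0
230 → bucket 0 (collision)
142 → bucket 2
490 → bucket 0 (collision)
634 → bucket 4
119 → bucket 9
Final buckets:
0: 650 -> 230 -> 490
1: _
2: 142
3: _
4: 634
5: _
6: _
7: _
8: _
9: 119

3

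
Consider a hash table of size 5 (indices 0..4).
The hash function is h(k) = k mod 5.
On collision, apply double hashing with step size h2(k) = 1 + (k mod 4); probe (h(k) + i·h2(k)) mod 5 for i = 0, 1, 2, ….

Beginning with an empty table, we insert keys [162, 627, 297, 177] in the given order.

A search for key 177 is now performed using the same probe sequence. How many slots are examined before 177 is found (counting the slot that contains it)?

162: h=2 => slot 2
627: h=2, h2=4, probe 2,1 => slot 1
297: h=2, h2=2, probe 2,4 => slot 4
177: h=2, h2=2, probe 2,4,1,3 => slot 3
Table: [∅, 627, 162, 177, 297]
Lookup 177: h=2, h2=2, probe 2,4,1,3 → found at 3.

4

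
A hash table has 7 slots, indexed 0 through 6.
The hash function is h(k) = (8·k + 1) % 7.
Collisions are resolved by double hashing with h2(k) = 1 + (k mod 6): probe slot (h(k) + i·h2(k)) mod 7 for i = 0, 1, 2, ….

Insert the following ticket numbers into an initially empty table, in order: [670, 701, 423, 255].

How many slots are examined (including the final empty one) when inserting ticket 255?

2

670 hashes to 6; slot 6 is free => place at 6.
701 hashes to 2; slot 2 is free => place at 2.
423 hashes to 4; slot 4 is free => place at 4.
255 hashes to 4, h2=4; 4 taken => place at 1.
Table: [., 255, 701, ., 423, ., 670]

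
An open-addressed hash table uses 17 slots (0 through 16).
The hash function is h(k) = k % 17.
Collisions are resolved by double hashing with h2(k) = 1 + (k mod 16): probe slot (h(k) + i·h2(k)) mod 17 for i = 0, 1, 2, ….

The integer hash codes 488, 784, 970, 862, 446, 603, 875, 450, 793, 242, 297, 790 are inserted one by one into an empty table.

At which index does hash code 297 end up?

0

488 hashes to 12; slot 12 is free => place at 12.
784 hashes to 2; slot 2 is free => place at 2.
970 hashes to 1; slot 1 is free => place at 1.
862 hashes to 12, h2=15; 12 taken => place at 10.
446 hashes to 4; slot 4 is free => place at 4.
603 hashes to 8; slot 8 is free => place at 8.
875 hashes to 8, h2=12; 8 taken => place at 3.
450 hashes to 8, h2=3; 8 taken => place at 11.
793 hashes to 11, h2=10; 11,4 taken => place at 14.
242 hashes to 4, h2=3; 4 taken => place at 7.
297 hashes to 8, h2=10; 8,1,11,4,14,7 taken => place at 0.
790 hashes to 8, h2=7; 8 taken => place at 15.
Table: [297, 970, 784, 875, 446, _, _, 242, 603, _, 862, 450, 488, _, 793, 790, _]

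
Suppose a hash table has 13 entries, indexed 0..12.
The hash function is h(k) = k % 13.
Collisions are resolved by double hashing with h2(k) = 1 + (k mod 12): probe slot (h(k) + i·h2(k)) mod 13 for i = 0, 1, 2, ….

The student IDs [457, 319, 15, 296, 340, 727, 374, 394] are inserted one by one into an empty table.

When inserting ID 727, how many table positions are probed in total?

5

457: h=2 => slot 2
319: h=7 => slot 7
15: h=2, h2=4, probe 2,6 => slot 6
296: h=10 => slot 10
340: h=2, h2=5, probe 2,7,12 => slot 12
727: h=12, h2=8, probe 12,7,2,10,5 => slot 5
374: h=10, h2=3, probe 10,0 => slot 0
394: h=4 => slot 4
Table: [374, _, 457, _, 394, 727, 15, 319, _, _, 296, _, 340]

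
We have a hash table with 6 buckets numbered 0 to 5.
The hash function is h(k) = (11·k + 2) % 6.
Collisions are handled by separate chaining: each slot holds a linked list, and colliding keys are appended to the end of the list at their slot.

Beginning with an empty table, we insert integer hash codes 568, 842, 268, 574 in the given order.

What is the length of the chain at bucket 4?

3

568 -> bucket 4
842 -> bucket 0
268 -> bucket 4 (collision)
574 -> bucket 4 (collision)
Final buckets:
0: 842
1: _
2: _
3: _
4: 568 -> 268 -> 574
5: _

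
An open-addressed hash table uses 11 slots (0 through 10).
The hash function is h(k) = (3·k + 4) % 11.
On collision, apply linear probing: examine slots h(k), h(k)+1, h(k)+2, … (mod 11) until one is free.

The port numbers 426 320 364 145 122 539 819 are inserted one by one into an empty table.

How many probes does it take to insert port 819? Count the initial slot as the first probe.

426: h=6 → slot 6
320: h=7 → slot 7
364: h=7, probe 7,8 → slot 8
145: h=10 → slot 10
122: h=7, probe 7,8,9 → slot 9
539: h=4 → slot 4
819: h=8, probe 8,9,10,0 → slot 0
Table: [819, -, -, -, 539, -, 426, 320, 364, 122, 145]

4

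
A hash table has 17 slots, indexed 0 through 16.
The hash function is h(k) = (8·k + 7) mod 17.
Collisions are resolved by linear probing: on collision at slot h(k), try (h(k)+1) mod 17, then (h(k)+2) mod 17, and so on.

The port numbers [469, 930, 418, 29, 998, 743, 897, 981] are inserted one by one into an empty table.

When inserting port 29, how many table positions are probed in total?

Insert 469: h=2, slot 2 empty -> index 2.
Insert 930: h=1, slot 1 empty -> index 1.
Insert 418: h=2, slot 2 occupied -> index 3.
Insert 29: h=1, slots 1,2,3 occupied -> index 4.
Insert 998: h=1, slots 1,2,3,4 occupied -> index 5.
Insert 743: h=1, slots 1,2,3,4,5 occupied -> index 6.
Insert 897: h=9, slot 9 empty -> index 9.
Insert 981: h=1, slots 1,2,3,4,5,6 occupied -> index 7.
Table: [—, 930, 469, 418, 29, 998, 743, 981, —, 897, —, —, —, —, —, —, —]

4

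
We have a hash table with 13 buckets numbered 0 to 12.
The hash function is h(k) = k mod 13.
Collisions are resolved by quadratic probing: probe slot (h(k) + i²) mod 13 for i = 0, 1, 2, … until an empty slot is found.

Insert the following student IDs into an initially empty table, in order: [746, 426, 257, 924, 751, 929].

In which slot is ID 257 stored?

746 hashes to 5; slot 5 is free => place at 5.
426 hashes to 10; slot 10 is free => place at 10.
257 hashes to 10; 10 taken => place at 11.
924 hashes to 1; slot 1 is free => place at 1.
751 hashes to 10; 10,11,1 taken => place at 6.
929 hashes to 6; 6 taken => place at 7.
Table: [-, 924, -, -, -, 746, 751, 929, -, -, 426, 257, -]

11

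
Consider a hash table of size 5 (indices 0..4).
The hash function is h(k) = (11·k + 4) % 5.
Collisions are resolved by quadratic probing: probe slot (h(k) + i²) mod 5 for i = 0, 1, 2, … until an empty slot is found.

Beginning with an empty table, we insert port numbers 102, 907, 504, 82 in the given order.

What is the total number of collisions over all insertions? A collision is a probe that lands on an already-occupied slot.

3

102: h=1 → slot 1
907: h=1, probe 1,2 → slot 2
504: h=3 → slot 3
82: h=1, probe 1,2,0 → slot 0
Table: [82, 102, 907, 504, -]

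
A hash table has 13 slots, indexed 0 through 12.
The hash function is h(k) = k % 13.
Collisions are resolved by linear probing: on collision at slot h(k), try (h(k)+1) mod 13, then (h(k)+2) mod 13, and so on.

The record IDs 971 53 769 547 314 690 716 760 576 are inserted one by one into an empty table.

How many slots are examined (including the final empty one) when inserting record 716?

6

971: h=9 -> slot 9
53: h=1 -> slot 1
769: h=2 -> slot 2
547: h=1, probe 1,2,3 -> slot 3
314: h=2, probe 2,3,4 -> slot 4
690: h=1, probe 1,2,3,4,5 -> slot 5
716: h=1, probe 1,2,3,4,5,6 -> slot 6
760: h=6, probe 6,7 -> slot 7
576: h=4, probe 4,5,6,7,8 -> slot 8
Table: [∅, 53, 769, 547, 314, 690, 716, 760, 576, 971, ∅, ∅, ∅]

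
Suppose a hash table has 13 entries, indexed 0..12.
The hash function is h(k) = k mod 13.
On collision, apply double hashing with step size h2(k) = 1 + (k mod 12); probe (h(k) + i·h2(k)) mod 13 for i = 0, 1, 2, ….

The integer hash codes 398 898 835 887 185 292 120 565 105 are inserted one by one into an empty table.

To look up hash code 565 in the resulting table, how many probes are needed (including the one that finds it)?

3

398: h=8 => slot 8
898: h=1 => slot 1
835: h=3 => slot 3
887: h=3, h2=12, probe 3,2 => slot 2
185: h=3, h2=6, probe 3,9 => slot 9
292: h=6 => slot 6
120: h=3, h2=1, probe 3,4 => slot 4
565: h=6, h2=2, probe 6,8,10 => slot 10
105: h=1, h2=10, probe 1,11 => slot 11
Table: [—, 898, 887, 835, 120, —, 292, —, 398, 185, 565, 105, —]
Lookup 565: h=6, h2=2, probe 6,8,10 → found at 10.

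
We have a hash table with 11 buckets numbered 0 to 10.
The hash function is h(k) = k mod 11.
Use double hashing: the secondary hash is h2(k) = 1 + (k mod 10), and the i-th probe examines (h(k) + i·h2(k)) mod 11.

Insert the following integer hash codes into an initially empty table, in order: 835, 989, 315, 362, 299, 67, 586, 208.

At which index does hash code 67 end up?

Insert 835: h=10, slot 10 empty -> index 10.
Insert 989: h=10, h2=10, slot 10 occupied -> index 9.
Insert 315: h=7, slot 7 empty -> index 7.
Insert 362: h=10, h2=3, slot 10 occupied -> index 2.
Insert 299: h=2, h2=10, slot 2 occupied -> index 1.
Insert 67: h=1, h2=8, slots 1,9 occupied -> index 6.
Insert 586: h=3, slot 3 empty -> index 3.
Insert 208: h=10, h2=9, slot 10 occupied -> index 8.
Table: [_, 299, 362, 586, _, _, 67, 315, 208, 989, 835]

6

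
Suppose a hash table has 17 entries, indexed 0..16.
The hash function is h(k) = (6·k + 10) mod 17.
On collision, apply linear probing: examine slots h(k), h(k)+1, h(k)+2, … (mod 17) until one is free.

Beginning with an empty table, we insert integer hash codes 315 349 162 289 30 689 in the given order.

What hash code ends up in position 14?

349

315: h=13 → slot 13
349: h=13, probe 13,14 → slot 14
162: h=13, probe 13,14,15 → slot 15
289: h=10 → slot 10
30: h=3 → slot 3
689: h=13, probe 13,14,15,16 → slot 16
Table: [., ., ., 30, ., ., ., ., ., ., 289, ., ., 315, 349, 162, 689]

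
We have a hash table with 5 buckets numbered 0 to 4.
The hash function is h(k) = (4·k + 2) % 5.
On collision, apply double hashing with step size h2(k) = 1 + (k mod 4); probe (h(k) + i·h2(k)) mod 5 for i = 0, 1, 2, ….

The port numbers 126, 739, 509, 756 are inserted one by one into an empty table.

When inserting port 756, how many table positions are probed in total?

2

126 hashes to 1; slot 1 is free => place at 1.
739 hashes to 3; slot 3 is free => place at 3.
509 hashes to 3, h2=2; 3 taken => place at 0.
756 hashes to 1, h2=1; 1 taken => place at 2.
Table: [509, 126, 756, 739, _]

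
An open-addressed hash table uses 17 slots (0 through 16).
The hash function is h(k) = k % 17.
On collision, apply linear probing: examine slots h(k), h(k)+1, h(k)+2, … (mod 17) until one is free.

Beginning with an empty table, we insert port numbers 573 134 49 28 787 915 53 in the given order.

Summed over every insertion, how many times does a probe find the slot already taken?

573: h=12 → slot 12
134: h=15 → slot 15
49: h=15, probe 15,16 → slot 16
28: h=11 → slot 11
787: h=5 → slot 5
915: h=14 → slot 14
53: h=2 → slot 2
Table: [-, -, 53, -, -, 787, -, -, -, -, -, 28, 573, -, 915, 134, 49]

1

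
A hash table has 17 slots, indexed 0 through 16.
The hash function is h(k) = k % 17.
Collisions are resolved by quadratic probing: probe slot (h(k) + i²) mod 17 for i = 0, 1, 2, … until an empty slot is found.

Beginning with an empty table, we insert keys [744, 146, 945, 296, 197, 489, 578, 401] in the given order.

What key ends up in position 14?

197

Insert 744: h=13, slot 13 empty => index 13.
Insert 146: h=10, slot 10 empty => index 10.
Insert 945: h=10, slot 10 occupied => index 11.
Insert 296: h=7, slot 7 empty => index 7.
Insert 197: h=10, slots 10,11 occupied => index 14.
Insert 489: h=13, slots 13,14 occupied => index 0.
Insert 578: h=0, slot 0 occupied => index 1.
Insert 401: h=10, slots 10,11,14 occupied => index 2.
Table: [489, 578, 401, -, -, -, -, 296, -, -, 146, 945, -, 744, 197, -, -]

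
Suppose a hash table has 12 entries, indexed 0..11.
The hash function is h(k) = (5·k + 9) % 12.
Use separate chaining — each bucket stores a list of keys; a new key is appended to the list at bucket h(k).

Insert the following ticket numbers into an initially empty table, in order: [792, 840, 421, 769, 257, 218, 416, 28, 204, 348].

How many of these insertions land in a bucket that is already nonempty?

Insert 792: h=9, bucket 9 empty -> new chain.
Insert 840: h=9, bucket 9 nonempty -> append to chain.
Insert 421: h=2, bucket 2 empty -> new chain.
Insert 769: h=2, bucket 2 nonempty -> append to chain.
Insert 257: h=10, bucket 10 empty -> new chain.
Insert 218: h=7, bucket 7 empty -> new chain.
Insert 416: h=1, bucket 1 empty -> new chain.
Insert 28: h=5, bucket 5 empty -> new chain.
Insert 204: h=9, bucket 9 nonempty -> append to chain.
Insert 348: h=9, bucket 9 nonempty -> append to chain.
Final buckets:
0: _
1: 416
2: 421 -> 769
3: _
4: _
5: 28
6: _
7: 218
8: _
9: 792 -> 840 -> 204 -> 348
10: 257
11: _

4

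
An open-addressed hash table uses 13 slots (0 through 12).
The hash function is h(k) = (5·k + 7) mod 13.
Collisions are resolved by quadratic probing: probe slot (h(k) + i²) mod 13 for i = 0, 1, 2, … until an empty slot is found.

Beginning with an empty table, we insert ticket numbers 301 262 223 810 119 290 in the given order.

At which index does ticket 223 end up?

8

301 hashes to 4; slot 4 is free → place at 4.
262 hashes to 4; 4 taken → place at 5.
223 hashes to 4; 4,5 taken → place at 8.
810 hashes to 1; slot 1 is free → place at 1.
119 hashes to 4; 4,5,8 taken → place at 0.
290 hashes to 1; 1 taken → place at 2.
Table: [119, 810, 290, ∅, 301, 262, ∅, ∅, 223, ∅, ∅, ∅, ∅]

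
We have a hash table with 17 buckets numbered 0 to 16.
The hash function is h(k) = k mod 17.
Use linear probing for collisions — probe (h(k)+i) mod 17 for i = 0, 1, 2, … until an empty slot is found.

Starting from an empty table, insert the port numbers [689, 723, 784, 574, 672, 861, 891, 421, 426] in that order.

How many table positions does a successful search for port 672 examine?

3

689 hashes to 9; slot 9 is free → place at 9.
723 hashes to 9; 9 taken → place at 10.
784 hashes to 2; slot 2 is free → place at 2.
574 hashes to 13; slot 13 is free → place at 13.
672 hashes to 9; 9,10 taken → place at 11.
861 hashes to 11; 11 taken → place at 12.
891 hashes to 7; slot 7 is free → place at 7.
421 hashes to 13; 13 taken → place at 14.
426 hashes to 1; slot 1 is free → place at 1.
Table: [-, 426, 784, -, -, -, -, 891, -, 689, 723, 672, 861, 574, 421, -, -]
Lookup 672: h=9, probe 9,10,11 → found at 11.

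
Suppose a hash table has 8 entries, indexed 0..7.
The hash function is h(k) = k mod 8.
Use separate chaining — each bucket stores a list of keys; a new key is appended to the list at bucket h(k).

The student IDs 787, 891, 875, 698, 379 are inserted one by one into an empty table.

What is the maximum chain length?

4

787 → bucket 3
891 → bucket 3 (collision)
875 → bucket 3 (collision)
698 → bucket 2
379 → bucket 3 (collision)
Final buckets:
0: ∅
1: ∅
2: 698
3: 787 -> 891 -> 875 -> 379
4: ∅
5: ∅
6: ∅
7: ∅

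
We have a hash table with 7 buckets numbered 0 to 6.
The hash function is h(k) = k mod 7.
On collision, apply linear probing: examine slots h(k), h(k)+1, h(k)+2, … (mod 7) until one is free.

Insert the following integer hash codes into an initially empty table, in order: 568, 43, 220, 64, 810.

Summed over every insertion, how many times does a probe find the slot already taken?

Insert 568: h=1, slot 1 empty → index 1.
Insert 43: h=1, slot 1 occupied → index 2.
Insert 220: h=3, slot 3 empty → index 3.
Insert 64: h=1, slots 1,2,3 occupied → index 4.
Insert 810: h=5, slot 5 empty → index 5.
Table: [-, 568, 43, 220, 64, 810, -]

4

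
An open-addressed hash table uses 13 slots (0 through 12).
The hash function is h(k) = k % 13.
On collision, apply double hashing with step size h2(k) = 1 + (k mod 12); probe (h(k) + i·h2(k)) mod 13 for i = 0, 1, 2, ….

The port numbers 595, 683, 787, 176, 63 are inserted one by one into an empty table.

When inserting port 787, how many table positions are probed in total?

Insert 595: h=10, slot 10 empty → index 10.
Insert 683: h=7, slot 7 empty → index 7.
Insert 787: h=7, h2=8, slot 7 occupied → index 2.
Insert 176: h=7, h2=9, slot 7 occupied → index 3.
Insert 63: h=11, slot 11 empty → index 11.
Table: [., ., 787, 176, ., ., ., 683, ., ., 595, 63, .]

2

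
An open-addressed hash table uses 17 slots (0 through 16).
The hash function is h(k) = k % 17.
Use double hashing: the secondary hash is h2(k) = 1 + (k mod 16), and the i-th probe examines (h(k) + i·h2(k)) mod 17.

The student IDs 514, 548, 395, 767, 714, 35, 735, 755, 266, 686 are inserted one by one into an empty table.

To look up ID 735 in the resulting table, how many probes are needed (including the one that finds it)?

2

Insert 514: h=4, slot 4 empty -> index 4.
Insert 548: h=4, h2=5, slot 4 occupied -> index 9.
Insert 395: h=4, h2=12, slot 4 occupied -> index 16.
Insert 767: h=2, slot 2 empty -> index 2.
Insert 714: h=0, slot 0 empty -> index 0.
Insert 35: h=1, slot 1 empty -> index 1.
Insert 735: h=4, h2=16, slot 4 occupied -> index 3.
Insert 755: h=7, slot 7 empty -> index 7.
Insert 266: h=11, slot 11 empty -> index 11.
Insert 686: h=6, slot 6 empty -> index 6.
Table: [714, 35, 767, 735, 514, _, 686, 755, _, 548, _, 266, _, _, _, _, 395]
Lookup 735: h=4, h2=16, probe 4,3 → found at 3.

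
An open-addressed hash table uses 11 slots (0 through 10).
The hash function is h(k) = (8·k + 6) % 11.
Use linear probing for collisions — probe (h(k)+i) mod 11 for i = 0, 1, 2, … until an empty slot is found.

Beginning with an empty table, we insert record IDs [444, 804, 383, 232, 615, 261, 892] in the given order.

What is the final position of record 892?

7

444: h=5 -> slot 5
804: h=3 -> slot 3
383: h=1 -> slot 1
232: h=3, probe 3,4 -> slot 4
615: h=9 -> slot 9
261: h=4, probe 4,5,6 -> slot 6
892: h=3, probe 3,4,5,6,7 -> slot 7
Table: [-, 383, -, 804, 232, 444, 261, 892, -, 615, -]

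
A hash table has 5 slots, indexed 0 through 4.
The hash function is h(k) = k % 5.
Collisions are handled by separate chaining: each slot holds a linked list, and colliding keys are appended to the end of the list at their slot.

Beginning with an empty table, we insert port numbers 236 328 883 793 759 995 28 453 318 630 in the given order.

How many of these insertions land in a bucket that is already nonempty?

Insert 236: h=1, bucket 1 empty → new chain.
Insert 328: h=3, bucket 3 empty → new chain.
Insert 883: h=3, bucket 3 nonempty → append to chain.
Insert 793: h=3, bucket 3 nonempty → append to chain.
Insert 759: h=4, bucket 4 empty → new chain.
Insert 995: h=0, bucket 0 empty → new chain.
Insert 28: h=3, bucket 3 nonempty → append to chain.
Insert 453: h=3, bucket 3 nonempty → append to chain.
Insert 318: h=3, bucket 3 nonempty → append to chain.
Insert 630: h=0, bucket 0 nonempty → append to chain.
Final buckets:
0: 995 -> 630
1: 236
2: .
3: 328 -> 883 -> 793 -> 28 -> 453 -> 318
4: 759

6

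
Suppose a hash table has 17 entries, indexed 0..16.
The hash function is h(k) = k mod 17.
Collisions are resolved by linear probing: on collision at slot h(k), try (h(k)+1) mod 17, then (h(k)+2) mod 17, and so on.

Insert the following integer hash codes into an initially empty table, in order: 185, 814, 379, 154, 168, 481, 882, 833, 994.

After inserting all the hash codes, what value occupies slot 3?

833

Insert 185: h=15, slot 15 empty → index 15.
Insert 814: h=15, slot 15 occupied → index 16.
Insert 379: h=5, slot 5 empty → index 5.
Insert 154: h=1, slot 1 empty → index 1.
Insert 168: h=15, slots 15,16 occupied → index 0.
Insert 481: h=5, slot 5 occupied → index 6.
Insert 882: h=15, slots 15,16,0,1 occupied → index 2.
Insert 833: h=0, slots 0,1,2 occupied → index 3.
Insert 994: h=8, slot 8 empty → index 8.
Table: [168, 154, 882, 833, —, 379, 481, —, 994, —, —, —, —, —, —, 185, 814]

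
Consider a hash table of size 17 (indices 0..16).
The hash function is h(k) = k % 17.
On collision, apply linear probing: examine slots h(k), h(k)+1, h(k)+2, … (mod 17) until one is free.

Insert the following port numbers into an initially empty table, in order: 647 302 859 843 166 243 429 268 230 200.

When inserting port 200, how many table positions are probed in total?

Insert 647: h=1, slot 1 empty → index 1.
Insert 302: h=13, slot 13 empty → index 13.
Insert 859: h=9, slot 9 empty → index 9.
Insert 843: h=10, slot 10 empty → index 10.
Insert 166: h=13, slot 13 occupied → index 14.
Insert 243: h=5, slot 5 empty → index 5.
Insert 429: h=4, slot 4 empty → index 4.
Insert 268: h=13, slots 13,14 occupied → index 15.
Insert 230: h=9, slots 9,10 occupied → index 11.
Insert 200: h=13, slots 13,14,15 occupied → index 16.
Table: [∅, 647, ∅, ∅, 429, 243, ∅, ∅, ∅, 859, 843, 230, ∅, 302, 166, 268, 200]

4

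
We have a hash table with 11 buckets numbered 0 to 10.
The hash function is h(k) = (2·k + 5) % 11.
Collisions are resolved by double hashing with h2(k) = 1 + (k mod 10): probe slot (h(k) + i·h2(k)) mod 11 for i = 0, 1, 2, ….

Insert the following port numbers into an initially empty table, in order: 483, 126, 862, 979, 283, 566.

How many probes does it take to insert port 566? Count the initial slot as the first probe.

483 hashes to 3; slot 3 is free -> place at 3.
126 hashes to 4; slot 4 is free -> place at 4.
862 hashes to 2; slot 2 is free -> place at 2.
979 hashes to 5; slot 5 is free -> place at 5.
283 hashes to 10; slot 10 is free -> place at 10.
566 hashes to 4, h2=7; 4 taken -> place at 0.
Table: [566, _, 862, 483, 126, 979, _, _, _, _, 283]

2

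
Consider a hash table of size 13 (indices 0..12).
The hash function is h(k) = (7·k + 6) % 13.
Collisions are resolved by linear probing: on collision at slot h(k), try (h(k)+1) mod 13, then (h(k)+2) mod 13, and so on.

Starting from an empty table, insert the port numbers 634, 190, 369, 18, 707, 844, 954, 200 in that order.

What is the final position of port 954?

5

Insert 634: h=11, slot 11 empty -> index 11.
Insert 190: h=10, slot 10 empty -> index 10.
Insert 369: h=2, slot 2 empty -> index 2.
Insert 18: h=2, slot 2 occupied -> index 3.
Insert 707: h=2, slots 2,3 occupied -> index 4.
Insert 844: h=12, slot 12 empty -> index 12.
Insert 954: h=2, slots 2,3,4 occupied -> index 5.
Insert 200: h=2, slots 2,3,4,5 occupied -> index 6.
Table: [—, —, 369, 18, 707, 954, 200, —, —, —, 190, 634, 844]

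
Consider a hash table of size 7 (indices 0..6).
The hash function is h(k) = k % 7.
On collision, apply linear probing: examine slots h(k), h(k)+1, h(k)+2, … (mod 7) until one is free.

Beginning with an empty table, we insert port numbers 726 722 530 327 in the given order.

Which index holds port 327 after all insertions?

0

Insert 726: h=5, slot 5 empty → index 5.
Insert 722: h=1, slot 1 empty → index 1.
Insert 530: h=5, slot 5 occupied → index 6.
Insert 327: h=5, slots 5,6 occupied → index 0.
Table: [327, 722, _, _, _, 726, 530]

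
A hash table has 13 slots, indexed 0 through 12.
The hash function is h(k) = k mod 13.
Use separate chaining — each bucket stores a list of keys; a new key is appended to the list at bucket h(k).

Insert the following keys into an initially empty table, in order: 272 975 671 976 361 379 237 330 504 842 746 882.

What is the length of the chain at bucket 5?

2

Insert 272: h=12, bucket 12 empty → new chain.
Insert 975: h=0, bucket 0 empty → new chain.
Insert 671: h=8, bucket 8 empty → new chain.
Insert 976: h=1, bucket 1 empty → new chain.
Insert 361: h=10, bucket 10 empty → new chain.
Insert 379: h=2, bucket 2 empty → new chain.
Insert 237: h=3, bucket 3 empty → new chain.
Insert 330: h=5, bucket 5 empty → new chain.
Insert 504: h=10, bucket 10 nonempty → append to chain.
Insert 842: h=10, bucket 10 nonempty → append to chain.
Insert 746: h=5, bucket 5 nonempty → append to chain.
Insert 882: h=11, bucket 11 empty → new chain.
Final buckets:
0: 975
1: 976
2: 379
3: 237
4: .
5: 330 -> 746
6: .
7: .
8: 671
9: .
10: 361 -> 504 -> 842
11: 882
12: 272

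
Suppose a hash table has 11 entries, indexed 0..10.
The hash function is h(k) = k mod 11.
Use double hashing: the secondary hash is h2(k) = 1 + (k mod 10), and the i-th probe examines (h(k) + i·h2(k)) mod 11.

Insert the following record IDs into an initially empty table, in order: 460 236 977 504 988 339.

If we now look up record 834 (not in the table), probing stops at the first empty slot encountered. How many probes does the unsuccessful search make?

460 hashes to 9; slot 9 is free → place at 9.
236 hashes to 5; slot 5 is free → place at 5.
977 hashes to 9, h2=8; 9 taken → place at 6.
504 hashes to 9, h2=5; 9 taken → place at 3.
988 hashes to 9, h2=9; 9 taken → place at 7.
339 hashes to 9, h2=10; 9 taken → place at 8.
Table: [_, _, _, 504, _, 236, 977, 988, 339, 460, _]
Lookup 834: h=9, h2=5, probe 9,3,8,2 → slot 2 empty, not found.

4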